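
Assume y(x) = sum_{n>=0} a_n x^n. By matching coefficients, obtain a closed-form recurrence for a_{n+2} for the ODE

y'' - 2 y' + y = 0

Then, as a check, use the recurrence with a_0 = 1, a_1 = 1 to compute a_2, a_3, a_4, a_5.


Substitute y = sum_n a_n x^n.
y''(x) has coefficient (n+2)(n+1) a_{n+2} at x^n;
-2 y'(x) has coefficient -2 (n+1) a_{n+1} at x^n;
y(x) has coefficient 1 a_n at x^n.
Matching x^n: (n+2)(n+1) a_{n+2} - 2 (n+1) a_{n+1} + 1 a_n = 0.
Thus a_{n+2} = [2 (n+1) a_{n+1} - 1 a_n] / ((n+1)(n+2)).

Check with a_0 = 1, a_1 = 1 (apply the recurrence for n = 0, 1, 2, 3): a_0 = 1, a_1 = 1, a_2 = 1/2, a_3 = 1/6, a_4 = 1/24, a_5 = 1/120.

a_(n+2) = [2 (n+1) a_(n+1) - 1 a_n] / ((n+1)(n+2)); check: a_0 = 1, a_1 = 1, a_2 = 1/2, a_3 = 1/6, a_4 = 1/24, a_5 = 1/120


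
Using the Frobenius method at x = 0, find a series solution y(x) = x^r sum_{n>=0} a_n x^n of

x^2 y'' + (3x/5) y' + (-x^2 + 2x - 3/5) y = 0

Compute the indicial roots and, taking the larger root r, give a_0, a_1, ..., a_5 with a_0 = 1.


Write in Frobenius form y'' + (p(x)/x) y' + (q(x)/x^2) y = 0:
  p(x) = 3/5,  q(x) = -x^2 + 2x - 3/5.
Indicial equation: r(r-1) + (3/5) r + (-3/5) = 0 -> roots r_1 = 1, r_2 = -3/5.
Take r = r_1 = 1. Let y(x) = x^r sum_{n>=0} a_n x^n with a_0 = 1.
Substitute y = x^r sum a_n x^n and match x^{r+n}. The recurrence is
  D(n) a_n + 2 a_{n-1} - 1 a_{n-2} = 0,  where D(n) = (r+n)(r+n-1) + (3/5)(r+n) + (-3/5).
  a_n = [-2 a_{n-1} + 1 a_{n-2}] / D(n).
Since the indicial polynomial factors as (r - r_1)(r - r_2), D(n) = (r_1 + n - r_1)(r_1 + n - r_2) = n(n + 8/5).
Evaluating step by step (a_0 = 1):
  n = 1: D(1) = 1(1 + 8/5) = 13/5; numerator = -2(1) = -2; a_1 = (-2)/(13/5) = -10/13
  n = 2: D(2) = 2(2 + 8/5) = 36/5; numerator = -2(-10/13) + 1(1) = 33/13; a_2 = (33/13)/(36/5) = 55/156
  n = 3: D(3) = 3(3 + 8/5) = 69/5; numerator = -2(55/156) + 1(-10/13) = -115/78; a_3 = (-115/78)/(69/5) = -25/234
  n = 4: D(4) = 4(4 + 8/5) = 112/5; numerator = -2(-25/234) + 1(55/156) = 265/468; a_4 = (265/468)/(112/5) = 1325/52416
  n = 5: D(5) = 5(5 + 8/5) = 33; numerator = -2(1325/52416) + 1(-25/234) = -1375/8736; a_5 = (-1375/8736)/(33) = -125/26208

r = 1; a_0 = 1; a_1 = -10/13; a_2 = 55/156; a_3 = -25/234; a_4 = 1325/52416; a_5 = -125/26208


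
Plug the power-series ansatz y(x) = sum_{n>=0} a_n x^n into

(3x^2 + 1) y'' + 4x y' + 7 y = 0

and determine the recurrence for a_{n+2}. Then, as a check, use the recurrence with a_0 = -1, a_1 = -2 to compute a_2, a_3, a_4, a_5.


Substitute y = sum_n a_n x^n.
(1 + 3 x^2) y'' contributes (n+2)(n+1) a_{n+2} + 3 n(n-1) a_n at x^n.
4 x y'(x) contributes 4 n a_n at x^n.
7 y(x) contributes 7 a_n at x^n.
Matching x^n: (n+2)(n+1) a_{n+2} + (3 n(n-1) + 4 n + 7) a_n = 0.
Thus a_{n+2} = (-3 n(n-1) - 4 n - 7) / ((n+1)(n+2)) * a_n.

Check with a_0 = -1, a_1 = -2 (apply the recurrence for n = 0, 1, 2, 3): a_0 = -1, a_1 = -2, a_2 = 7/2, a_3 = 11/3, a_4 = -49/8, a_5 = -407/60.

a_(n+2) = (-3 n(n-1) - 4 n - 7) / ((n+1)(n+2)) * a_n; check: a_0 = -1, a_1 = -2, a_2 = 7/2, a_3 = 11/3, a_4 = -49/8, a_5 = -407/60


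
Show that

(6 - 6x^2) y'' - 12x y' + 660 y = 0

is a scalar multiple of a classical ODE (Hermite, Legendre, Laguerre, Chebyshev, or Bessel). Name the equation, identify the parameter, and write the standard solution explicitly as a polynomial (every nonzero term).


All three coefficients share the factor 6; dividing through by 6 gives  (1 - x^2) y'' - 2x y' + 110 y = 0.
This matches the Legendre equation (1 - x^2) y'' - 2x y' + n(n+1) y = 0 (note the -2x y' term) with n(n+1) = 110, so n = 10; the polynomial solution is P_10(x).
With y = sum_k a_k x^k, matching x^k gives (k+2)(k+1) a_{k+2} = [k(k+1) - n(n+1)] a_k = (k - 10)(k + 11) a_k. The right side vanishes at k = 10, so the series with the parity of 10 terminates at degree 10.
Standard normalization (P_n(1) = 1): leading coefficient (2n)!/(2^n (n!)^2) = 2432902008176640000/(1024*13168189440000) = 46189/256, so a_10 = 46189/256. Work downward with a_k = (k+1)(k+2) a_{k+2} / ((k - 10)(k + 11)):
  a_8 = (9)(10)(46189/256) / ((8 - 10)(8 + 11)) = (2078505/128)/(-38) = -109395/256
  a_6 = (7)(8)(-109395/256) / ((6 - 10)(6 + 11)) = (-765765/32)/(-68) = 45045/128
  a_4 = (5)(6)(45045/128) / ((4 - 10)(4 + 11)) = (675675/64)/(-90) = -15015/128
  a_2 = (3)(4)(-15015/128) / ((2 - 10)(2 + 11)) = (-45045/32)/(-104) = 3465/256
  a_0 = (1)(2)(3465/256) / ((0 - 10)(0 + 11)) = (3465/128)/(-110) = -63/256
Hence P_10(x) = 46189 x^10/256 - 109395 x^8/256 + 45045 x^6/128 - 15015 x^4/128 + 3465 x^2/256 - 63/256.

P_10(x); series = 46189 x^10/256 - 109395 x^8/256 + 45045 x^6/128 - 15015 x^4/128 + 3465 x^2/256 - 63/256


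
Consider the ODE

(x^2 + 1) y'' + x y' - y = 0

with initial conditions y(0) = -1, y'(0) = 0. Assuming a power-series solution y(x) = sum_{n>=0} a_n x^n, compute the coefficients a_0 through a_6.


Ansatz: y(x) = sum_{n>=0} a_n x^n, so y'(x) = sum_{n>=1} n a_n x^(n-1) and y''(x) = sum_{n>=2} n(n-1) a_n x^(n-2).
Substitute into P(x) y'' + Q(x) y' + R(x) y = 0 with P(x) = x^2 + 1, Q(x) = x, R(x) = -1, and match powers of x.
Initial conditions: a_0 = -1, a_1 = 0.
Setting the coefficient of each power of x to zero and solving order by order (substituting the coefficients already found):
  x^0: 2 a_2 - a_0 = 0  ->  2 a_2 = a_0 = -1  ->  a_2 = -1/2
  x^1: 6 a_3 = 0  ->  a_3 = 0
  x^2: 12 a_4 + 3 a_2 = 0  ->  12 a_4 = -3 a_2 = 3/2  ->  a_4 = 1/8
  x^3: 20 a_5 + 8 a_3 = 0  ->  20 a_5 = -8 a_3 = 0  ->  a_5 = 0
  x^4: 30 a_6 + 15 a_4 = 0  ->  30 a_6 = -15 a_4 = -15/8  ->  a_6 = -1/16
Truncated series: y(x) = -1 - (1/2) x^2 + (1/8) x^4 - (1/16) x^6 + O(x^7).

a_0 = -1; a_1 = 0; a_2 = -1/2; a_3 = 0; a_4 = 1/8; a_5 = 0; a_6 = -1/16


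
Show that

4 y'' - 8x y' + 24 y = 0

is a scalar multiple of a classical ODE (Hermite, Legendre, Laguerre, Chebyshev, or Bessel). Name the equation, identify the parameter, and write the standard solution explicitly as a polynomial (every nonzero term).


All three coefficients share the factor 4; dividing through by 4 gives  y'' - 2x y' + 6 y = 0.
This matches the Hermite equation y'' - 2x y' + 2n y = 0 with 2n = 6, so n = 3; the polynomial solution is H_3(x).
With y = sum_k a_k x^k, matching x^k gives (k+2)(k+1) a_{k+2} = 2(k - n) a_k = 2(k - 3) a_k. The right side vanishes at k = 3, so the series with the parity of 3 terminates at degree 3.
Standard normalization: leading coefficient of H_n is 2^n, so a_3 = 2^3 = 8. Work downward with a_k = (k+1)(k+2) a_{k+2} / (2(k - n)):
  a_1 = (2)(3)(8) / (2(1 - 3)) = 48/(-4) = -12
Hence H_3(x) = 8 x^3 - 12 x.

H_3(x); series = 8 x^3 - 12 x


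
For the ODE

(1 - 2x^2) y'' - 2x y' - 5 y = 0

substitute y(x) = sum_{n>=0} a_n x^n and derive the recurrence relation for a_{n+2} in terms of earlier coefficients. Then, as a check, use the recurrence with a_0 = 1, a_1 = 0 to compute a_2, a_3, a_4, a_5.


Substitute y = sum_n a_n x^n.
(1 - 2 x^2) y'' contributes (n+2)(n+1) a_{n+2} - 2 n(n-1) a_n at x^n.
-2 x y'(x) contributes -2 n a_n at x^n.
-5 y(x) contributes -5 a_n at x^n.
Matching x^n: (n+2)(n+1) a_{n+2} + (-2 n(n-1) - 2 n - 5) a_n = 0.
Thus a_{n+2} = (2 n(n-1) + 2 n + 5) / ((n+1)(n+2)) * a_n.

Check with a_0 = 1, a_1 = 0 (apply the recurrence for n = 0, 1, 2, 3): a_0 = 1, a_1 = 0, a_2 = 5/2, a_3 = 0, a_4 = 65/24, a_5 = 0.

a_(n+2) = (2 n(n-1) + 2 n + 5) / ((n+1)(n+2)) * a_n; check: a_0 = 1, a_1 = 0, a_2 = 5/2, a_3 = 0, a_4 = 65/24, a_5 = 0


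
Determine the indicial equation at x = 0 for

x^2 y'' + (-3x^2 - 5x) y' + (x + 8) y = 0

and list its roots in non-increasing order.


Divide by x^2 to reach normal form y'' + P_1(x) y' + P_2(x) y = 0 with P_1(x) = -3 - 5/x and P_2(x) = 1/x + 8/x^2.
x = 0 is a singular point because the y'-coefficient -3 - 5/x has a pole at x = 0 and the y-coefficient 1/x + 8/x^2 has a pole at x = 0.
It is a regular singular point because x P_1(x) = p(x) = -3x - 5 and x^2 P_2(x) = q(x) = x + 8 are polynomials, hence analytic at x = 0.
p(0) = -5,  q(0) = 8.
Indicial equation: r(r-1) + p(0) r + q(0) = 0, i.e. r^2 + (p(0) - 1) r + q(0) = 0, i.e. r^2 - 6 r + 8 = 0.
Discriminant: (-6)^2 - 4(8) = 4, so r = (6 ± 2)/2.
Solving: r_1 = 4, r_2 = 2.

indicial: r^2 - 6 r + 8 = 0; roots r_1 = 4, r_2 = 2


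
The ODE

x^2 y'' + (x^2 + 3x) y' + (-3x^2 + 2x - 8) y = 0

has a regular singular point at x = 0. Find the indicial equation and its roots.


Divide by x^2 to reach normal form y'' + P_1(x) y' + P_2(x) y = 0 with P_1(x) = 1 + 3/x and P_2(x) = -3 + 2/x - 8/x^2.
x = 0 is a singular point because the y'-coefficient 1 + 3/x has a pole at x = 0 and the y-coefficient -3 + 2/x - 8/x^2 has a pole at x = 0.
It is a regular singular point because x P_1(x) = p(x) = x + 3 and x^2 P_2(x) = q(x) = -3x^2 + 2x - 8 are polynomials, hence analytic at x = 0.
p(0) = 3,  q(0) = -8.
Indicial equation: r(r-1) + p(0) r + q(0) = 0, i.e. r^2 + (p(0) - 1) r + q(0) = 0, i.e. r^2 + 2 r - 8 = 0.
Discriminant: (2)^2 - 4(-8) = 36, so r = (-2 ± 6)/2.
Solving: r_1 = 2, r_2 = -4.

indicial: r^2 + 2 r - 8 = 0; roots r_1 = 2, r_2 = -4


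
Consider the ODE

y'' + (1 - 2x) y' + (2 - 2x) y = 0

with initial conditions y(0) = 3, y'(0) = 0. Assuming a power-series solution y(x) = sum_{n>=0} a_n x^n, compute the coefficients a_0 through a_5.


Ansatz: y(x) = sum_{n>=0} a_n x^n, so y'(x) = sum_{n>=1} n a_n x^(n-1) and y''(x) = sum_{n>=2} n(n-1) a_n x^(n-2).
Substitute into P(x) y'' + Q(x) y' + R(x) y = 0 with P(x) = 1, Q(x) = 1 - 2x, R(x) = 2 - 2x, and match powers of x.
Initial conditions: a_0 = 3, a_1 = 0.
Setting the coefficient of each power of x to zero and solving order by order (substituting the coefficients already found):
  x^0: 2 a_2 + a_1 + 2 a_0 = 0  ->  2 a_2 = -a_1 - 2 a_0 = -6  ->  a_2 = -3
  x^1: 6 a_3 + 2 a_2 - 2 a_0 = 0  ->  6 a_3 = -2 a_2 + 2 a_0 = 12  ->  a_3 = 2
  x^2: 12 a_4 + 3 a_3 - 2 a_2 - 2 a_1 = 0  ->  12 a_4 = -3 a_3 + 2 a_2 + 2 a_1 = -12  ->  a_4 = -1
  x^3: 20 a_5 + 4 a_4 - 4 a_3 - 2 a_2 = 0  ->  20 a_5 = -4 a_4 + 4 a_3 + 2 a_2 = 6  ->  a_5 = 3/10
Truncated series: y(x) = 3 - 3 x^2 + 2 x^3 - x^4 + (3/10) x^5 + O(x^6).

a_0 = 3; a_1 = 0; a_2 = -3; a_3 = 2; a_4 = -1; a_5 = 3/10


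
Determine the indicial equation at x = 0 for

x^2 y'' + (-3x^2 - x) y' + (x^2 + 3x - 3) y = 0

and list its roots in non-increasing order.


Divide by x^2 to reach normal form y'' + P_1(x) y' + P_2(x) y = 0 with P_1(x) = -3 - 1/x and P_2(x) = 1 + 3/x - 3/x^2.
x = 0 is a singular point because the y'-coefficient -3 - 1/x has a pole at x = 0 and the y-coefficient 1 + 3/x - 3/x^2 has a pole at x = 0.
It is a regular singular point because x P_1(x) = p(x) = -3x - 1 and x^2 P_2(x) = q(x) = x^2 + 3x - 3 are polynomials, hence analytic at x = 0.
p(0) = -1,  q(0) = -3.
Indicial equation: r(r-1) + p(0) r + q(0) = 0, i.e. r^2 + (p(0) - 1) r + q(0) = 0, i.e. r^2 - 2 r - 3 = 0.
Discriminant: (-2)^2 - 4(-3) = 16, so r = (2 ± 4)/2.
Solving: r_1 = 3, r_2 = -1.

indicial: r^2 - 2 r - 3 = 0; roots r_1 = 3, r_2 = -1


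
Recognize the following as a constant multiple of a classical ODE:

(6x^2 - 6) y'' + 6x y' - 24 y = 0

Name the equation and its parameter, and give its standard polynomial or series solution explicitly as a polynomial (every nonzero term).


All three coefficients share the factor -6; dividing through by -6 gives  (1 - x^2) y'' - x y' + 4 y = 0.
This matches the Chebyshev equation (1 - x^2) y'' - x y' + n^2 y = 0 (note the -x y' term, not -2x y') with n^2 = 4, so n = 2; the polynomial solution is T_2(x).
With y = sum_k a_k x^k, matching x^k gives (k+2)(k+1) a_{k+2} = (k^2 - n^2) a_k = (k - 2)(k + 2) a_k. The right side vanishes at k = 2, so the series with the parity of 2 terminates at degree 2.
Standard normalization: leading coefficient of T_n is 2^(n-1), so a_2 = 2^1 = 2. Work downward with a_k = (k+1)(k+2) a_{k+2} / ((k - 2)(k + 2)):
  a_0 = (1)(2)(2) / ((0 - 2)(0 + 2)) = 4/(-4) = -1
Hence T_2(x) = 2 x^2 - 1.

T_2(x); series = 2 x^2 - 1


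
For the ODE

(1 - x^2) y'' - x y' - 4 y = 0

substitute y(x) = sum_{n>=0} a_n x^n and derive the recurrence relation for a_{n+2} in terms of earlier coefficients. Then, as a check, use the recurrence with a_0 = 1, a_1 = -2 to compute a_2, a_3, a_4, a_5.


Substitute y = sum_n a_n x^n.
(1 - 1 x^2) y'' contributes (n+2)(n+1) a_{n+2} - n(n-1) a_n at x^n.
-x y'(x) contributes -n a_n at x^n.
-4 y(x) contributes -4 a_n at x^n.
Matching x^n: (n+2)(n+1) a_{n+2} + (-n(n-1) - n - 4) a_n = 0.
Thus a_{n+2} = (n(n-1) + n + 4) / ((n+1)(n+2)) * a_n.

Check with a_0 = 1, a_1 = -2 (apply the recurrence for n = 0, 1, 2, 3): a_0 = 1, a_1 = -2, a_2 = 2, a_3 = -5/3, a_4 = 4/3, a_5 = -13/12.

a_(n+2) = (n(n-1) + n + 4) / ((n+1)(n+2)) * a_n; check: a_0 = 1, a_1 = -2, a_2 = 2, a_3 = -5/3, a_4 = 4/3, a_5 = -13/12


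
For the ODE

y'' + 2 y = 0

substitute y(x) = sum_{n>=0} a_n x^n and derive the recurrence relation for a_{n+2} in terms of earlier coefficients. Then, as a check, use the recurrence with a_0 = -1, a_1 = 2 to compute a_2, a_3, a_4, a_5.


Substitute y = sum_n a_n x^n into y'' + (const) y = 0.
y''(x) = sum_{n>=0} (n+2)(n+1) a_{n+2} x^n.
The ODE becomes sum_n [(n+2)(n+1) a_{n+2} + 2 a_n] x^n = 0.
Setting each coefficient to zero gives the recurrence:
  (n+2)(n+1) a_{n+2} + 2 a_n = 0,
  a_{n+2} = -2 / ((n+1)(n+2)) a_n.

Check with a_0 = -1, a_1 = 2 (apply the recurrence for n = 0, 1, 2, 3): a_0 = -1, a_1 = 2, a_2 = 1, a_3 = -2/3, a_4 = -1/6, a_5 = 1/15.

a_{n+2} = -2/((n+1)(n+2)) * a_n; check: a_0 = -1, a_1 = 2, a_2 = 1, a_3 = -2/3, a_4 = -1/6, a_5 = 1/15


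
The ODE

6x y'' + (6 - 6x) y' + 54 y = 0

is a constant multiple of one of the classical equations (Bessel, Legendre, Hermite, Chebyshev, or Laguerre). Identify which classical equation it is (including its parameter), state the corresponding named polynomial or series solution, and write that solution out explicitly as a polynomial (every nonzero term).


All three coefficients share the factor 6; dividing through by 6 gives  x y'' + (1 - x) y' + 9 y = 0.
This matches the Laguerre equation x y'' + (1 - x) y' + n y = 0 with n = 9; the polynomial solution is L_9(x).
With y = sum_k a_k x^k, matching x^k gives (k+1)k a_{k+1} + (k+1) a_{k+1} - k a_k + n a_k = 0, i.e. (k+1)^2 a_{k+1} = (k - n) a_k = (k - 9) a_k. The right side vanishes at k = 9, so the series terminates at degree 9.
Standard normalization L_n(0) = 1 gives a_0 = 1. Work upward with a_{k+1} = (k - 9) a_k / (k+1)^2:
  a_1 = (0 - 9)(1) / 1^2 = -9/1 = -9
  a_2 = (1 - 9)(-9) / 2^2 = 72/4 = 18
  a_3 = (2 - 9)(18) / 3^2 = -126/9 = -14
  a_4 = (3 - 9)(-14) / 4^2 = 84/16 = 21/4
  a_5 = (4 - 9)(21/4) / 5^2 = (-105/4)/25 = -21/20
  a_6 = (5 - 9)(-21/20) / 6^2 = (21/5)/36 = 7/60
  a_7 = (6 - 9)(7/60) / 7^2 = (-7/20)/49 = -1/140
  a_8 = (7 - 9)(-1/140) / 8^2 = (1/70)/64 = 1/4480
  a_9 = (8 - 9)(1/4480) / 9^2 = (-1/4480)/81 = -1/362880
Hence L_9(x) = -x^9/362880 + x^8/4480 - x^7/140 + 7 x^6/60 - 21 x^5/20 + 21 x^4/4 - 14 x^3 + 18 x^2 - 9 x + 1.

L_9(x); series = -x^9/362880 + x^8/4480 - x^7/140 + 7 x^6/60 - 21 x^5/20 + 21 x^4/4 - 14 x^3 + 18 x^2 - 9 x + 1


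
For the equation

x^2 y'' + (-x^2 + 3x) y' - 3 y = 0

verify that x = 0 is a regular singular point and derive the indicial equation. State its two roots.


Divide by x^2 to reach normal form y'' + P_1(x) y' + P_2(x) y = 0 with P_1(x) = -1 + 3/x and P_2(x) = -3/x^2.
x = 0 is a singular point because the y'-coefficient -1 + 3/x has a pole at x = 0 and the y-coefficient -3/x^2 has a pole at x = 0.
It is a regular singular point because x P_1(x) = p(x) = 3 - x and x^2 P_2(x) = q(x) = -3 are polynomials, hence analytic at x = 0.
p(0) = 3,  q(0) = -3.
Indicial equation: r(r-1) + p(0) r + q(0) = 0, i.e. r^2 + (p(0) - 1) r + q(0) = 0, i.e. r^2 + 2 r - 3 = 0.
Discriminant: (2)^2 - 4(-3) = 16, so r = (-2 ± 4)/2.
Solving: r_1 = 1, r_2 = -3.

indicial: r^2 + 2 r - 3 = 0; roots r_1 = 1, r_2 = -3


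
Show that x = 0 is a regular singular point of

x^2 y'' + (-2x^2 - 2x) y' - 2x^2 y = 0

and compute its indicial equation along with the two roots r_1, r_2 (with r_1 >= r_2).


Divide by x^2 to reach normal form y'' + P_1(x) y' + P_2(x) y = 0 with P_1(x) = -2 - 2/x and P_2(x) = -2.
x = 0 is a singular point because the y'-coefficient -2 - 2/x has a pole at x = 0.
It is a regular singular point because x P_1(x) = p(x) = -2x - 2 and x^2 P_2(x) = q(x) = -2x^2 are polynomials, hence analytic at x = 0.
p(0) = -2,  q(0) = 0.
Indicial equation: r(r-1) + p(0) r + q(0) = 0, i.e. r^2 + (p(0) - 1) r + q(0) = 0, i.e. r^2 - 3 r = 0.
Discriminant: (-3)^2 - 4(0) = 9, so r = (3 ± 3)/2.
Solving: r_1 = 3, r_2 = 0.

indicial: r^2 - 3 r = 0; roots r_1 = 3, r_2 = 0


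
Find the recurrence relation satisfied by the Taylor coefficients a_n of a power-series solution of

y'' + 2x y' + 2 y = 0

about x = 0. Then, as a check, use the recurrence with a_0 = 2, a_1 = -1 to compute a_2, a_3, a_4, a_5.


Substitute y = sum_n a_n x^n.
y''(x) has coefficient (n+2)(n+1) a_{n+2} at x^n;
2 x y'(x) has coefficient 2 n a_n at x^n (shift);
2 y(x) has coefficient 2 a_n at x^n.
Matching x^n: (n+2)(n+1) a_{n+2} + (2n + 2) a_n = 0.
Thus a_{n+2} = (-2n - 2) / ((n+1)(n+2)) * a_n.

Check with a_0 = 2, a_1 = -1 (apply the recurrence for n = 0, 1, 2, 3): a_0 = 2, a_1 = -1, a_2 = -2, a_3 = 2/3, a_4 = 1, a_5 = -4/15.

a_(n+2) = (-2n - 2) / ((n+1)(n+2)) * a_n; check: a_0 = 2, a_1 = -1, a_2 = -2, a_3 = 2/3, a_4 = 1, a_5 = -4/15


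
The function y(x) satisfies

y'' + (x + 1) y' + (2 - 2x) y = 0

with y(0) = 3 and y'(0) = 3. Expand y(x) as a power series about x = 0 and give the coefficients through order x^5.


Ansatz: y(x) = sum_{n>=0} a_n x^n, so y'(x) = sum_{n>=1} n a_n x^(n-1) and y''(x) = sum_{n>=2} n(n-1) a_n x^(n-2).
Substitute into P(x) y'' + Q(x) y' + R(x) y = 0 with P(x) = 1, Q(x) = x + 1, R(x) = 2 - 2x, and match powers of x.
Initial conditions: a_0 = 3, a_1 = 3.
Setting the coefficient of each power of x to zero and solving order by order (substituting the coefficients already found):
  x^0: 2 a_2 + a_1 + 2 a_0 = 0  ->  2 a_2 = -a_1 - 2 a_0 = -9  ->  a_2 = -9/2
  x^1: 6 a_3 + 2 a_2 + 3 a_1 - 2 a_0 = 0  ->  6 a_3 = -2 a_2 - 3 a_1 + 2 a_0 = 6  ->  a_3 = 1
  x^2: 12 a_4 + 3 a_3 + 4 a_2 - 2 a_1 = 0  ->  12 a_4 = -3 a_3 - 4 a_2 + 2 a_1 = 21  ->  a_4 = 7/4
  x^3: 20 a_5 + 4 a_4 + 5 a_3 - 2 a_2 = 0  ->  20 a_5 = -4 a_4 - 5 a_3 + 2 a_2 = -21  ->  a_5 = -21/20
Truncated series: y(x) = 3 + 3 x - (9/2) x^2 + x^3 + (7/4) x^4 - (21/20) x^5 + O(x^6).

a_0 = 3; a_1 = 3; a_2 = -9/2; a_3 = 1; a_4 = 7/4; a_5 = -21/20


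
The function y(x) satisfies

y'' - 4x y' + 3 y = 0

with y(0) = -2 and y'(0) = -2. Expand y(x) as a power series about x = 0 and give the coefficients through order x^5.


Ansatz: y(x) = sum_{n>=0} a_n x^n, so y'(x) = sum_{n>=1} n a_n x^(n-1) and y''(x) = sum_{n>=2} n(n-1) a_n x^(n-2).
Substitute into P(x) y'' + Q(x) y' + R(x) y = 0 with P(x) = 1, Q(x) = -4x, R(x) = 3, and match powers of x.
Initial conditions: a_0 = -2, a_1 = -2.
Setting the coefficient of each power of x to zero and solving order by order (substituting the coefficients already found):
  x^0: 2 a_2 + 3 a_0 = 0  ->  2 a_2 = -3 a_0 = 6  ->  a_2 = 3
  x^1: 6 a_3 - a_1 = 0  ->  6 a_3 = a_1 = -2  ->  a_3 = -1/3
  x^2: 12 a_4 - 5 a_2 = 0  ->  12 a_4 = 5 a_2 = 15  ->  a_4 = 5/4
  x^3: 20 a_5 - 9 a_3 = 0  ->  20 a_5 = 9 a_3 = -3  ->  a_5 = -3/20
Truncated series: y(x) = -2 - 2 x + 3 x^2 - (1/3) x^3 + (5/4) x^4 - (3/20) x^5 + O(x^6).

a_0 = -2; a_1 = -2; a_2 = 3; a_3 = -1/3; a_4 = 5/4; a_5 = -3/20


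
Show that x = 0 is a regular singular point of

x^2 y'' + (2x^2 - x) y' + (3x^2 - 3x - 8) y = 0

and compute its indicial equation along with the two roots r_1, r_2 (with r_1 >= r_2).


Divide by x^2 to reach normal form y'' + P_1(x) y' + P_2(x) y = 0 with P_1(x) = 2 - 1/x and P_2(x) = 3 - 3/x - 8/x^2.
x = 0 is a singular point because the y'-coefficient 2 - 1/x has a pole at x = 0 and the y-coefficient 3 - 3/x - 8/x^2 has a pole at x = 0.
It is a regular singular point because x P_1(x) = p(x) = 2x - 1 and x^2 P_2(x) = q(x) = 3x^2 - 3x - 8 are polynomials, hence analytic at x = 0.
p(0) = -1,  q(0) = -8.
Indicial equation: r(r-1) + p(0) r + q(0) = 0, i.e. r^2 + (p(0) - 1) r + q(0) = 0, i.e. r^2 - 2 r - 8 = 0.
Discriminant: (-2)^2 - 4(-8) = 36, so r = (2 ± 6)/2.
Solving: r_1 = 4, r_2 = -2.

indicial: r^2 - 2 r - 8 = 0; roots r_1 = 4, r_2 = -2


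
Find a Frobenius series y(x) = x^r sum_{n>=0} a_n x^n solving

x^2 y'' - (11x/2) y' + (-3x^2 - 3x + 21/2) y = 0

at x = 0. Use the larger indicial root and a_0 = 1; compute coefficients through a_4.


Write in Frobenius form y'' + (p(x)/x) y' + (q(x)/x^2) y = 0:
  p(x) = -11/2,  q(x) = -3x^2 - 3x + 21/2.
Indicial equation: r(r-1) + (-11/2) r + (21/2) = 0 -> roots r_1 = 7/2, r_2 = 3.
Take r = r_1 = 7/2. Let y(x) = x^r sum_{n>=0} a_n x^n with a_0 = 1.
Substitute y = x^r sum a_n x^n and match x^{r+n}. The recurrence is
  D(n) a_n - 3 a_{n-1} - 3 a_{n-2} = 0,  where D(n) = (r+n)(r+n-1) + (-11/2)(r+n) + (21/2).
  a_n = [3 a_{n-1} + 3 a_{n-2}] / D(n).
Since the indicial polynomial factors as (r - r_1)(r - r_2), D(n) = (r_1 + n - r_1)(r_1 + n - r_2) = n(n + 1/2).
Evaluating step by step (a_0 = 1):
  n = 1: D(1) = 1(1 + 1/2) = 3/2; numerator = 3(1) = 3; a_1 = (3)/(3/2) = 2
  n = 2: D(2) = 2(2 + 1/2) = 5; numerator = 3(2) + 3(1) = 9; a_2 = (9)/(5) = 9/5
  n = 3: D(3) = 3(3 + 1/2) = 21/2; numerator = 3(9/5) + 3(2) = 57/5; a_3 = (57/5)/(21/2) = 38/35
  n = 4: D(4) = 4(4 + 1/2) = 18; numerator = 3(38/35) + 3(9/5) = 303/35; a_4 = (303/35)/(18) = 101/210

r = 7/2; a_0 = 1; a_1 = 2; a_2 = 9/5; a_3 = 38/35; a_4 = 101/210


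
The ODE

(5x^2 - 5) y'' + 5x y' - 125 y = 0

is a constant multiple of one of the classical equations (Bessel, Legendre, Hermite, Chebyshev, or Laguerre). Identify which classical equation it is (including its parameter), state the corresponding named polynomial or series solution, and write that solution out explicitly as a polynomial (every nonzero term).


All three coefficients share the factor -5; dividing through by -5 gives  (1 - x^2) y'' - x y' + 25 y = 0.
This matches the Chebyshev equation (1 - x^2) y'' - x y' + n^2 y = 0 (note the -x y' term, not -2x y') with n^2 = 25, so n = 5; the polynomial solution is T_5(x).
With y = sum_k a_k x^k, matching x^k gives (k+2)(k+1) a_{k+2} = (k^2 - n^2) a_k = (k - 5)(k + 5) a_k. The right side vanishes at k = 5, so the series with the parity of 5 terminates at degree 5.
Standard normalization: leading coefficient of T_n is 2^(n-1), so a_5 = 2^4 = 16. Work downward with a_k = (k+1)(k+2) a_{k+2} / ((k - 5)(k + 5)):
  a_3 = (4)(5)(16) / ((3 - 5)(3 + 5)) = 320/(-16) = -20
  a_1 = (2)(3)(-20) / ((1 - 5)(1 + 5)) = -120/(-24) = 5
Hence T_5(x) = 16 x^5 - 20 x^3 + 5 x.

T_5(x); series = 16 x^5 - 20 x^3 + 5 x


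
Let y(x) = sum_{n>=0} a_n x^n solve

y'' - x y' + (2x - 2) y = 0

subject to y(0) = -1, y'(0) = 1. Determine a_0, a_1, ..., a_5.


Ansatz: y(x) = sum_{n>=0} a_n x^n, so y'(x) = sum_{n>=1} n a_n x^(n-1) and y''(x) = sum_{n>=2} n(n-1) a_n x^(n-2).
Substitute into P(x) y'' + Q(x) y' + R(x) y = 0 with P(x) = 1, Q(x) = -x, R(x) = 2x - 2, and match powers of x.
Initial conditions: a_0 = -1, a_1 = 1.
Setting the coefficient of each power of x to zero and solving order by order (substituting the coefficients already found):
  x^0: 2 a_2 - 2 a_0 = 0  ->  2 a_2 = 2 a_0 = -2  ->  a_2 = -1
  x^1: 6 a_3 - 3 a_1 + 2 a_0 = 0  ->  6 a_3 = 3 a_1 - 2 a_0 = 5  ->  a_3 = 5/6
  x^2: 12 a_4 - 4 a_2 + 2 a_1 = 0  ->  12 a_4 = 4 a_2 - 2 a_1 = -6  ->  a_4 = -1/2
  x^3: 20 a_5 - 5 a_3 + 2 a_2 = 0  ->  20 a_5 = 5 a_3 - 2 a_2 = 37/6  ->  a_5 = 37/120
Truncated series: y(x) = -1 + x - x^2 + (5/6) x^3 - (1/2) x^4 + (37/120) x^5 + O(x^6).

a_0 = -1; a_1 = 1; a_2 = -1; a_3 = 5/6; a_4 = -1/2; a_5 = 37/120


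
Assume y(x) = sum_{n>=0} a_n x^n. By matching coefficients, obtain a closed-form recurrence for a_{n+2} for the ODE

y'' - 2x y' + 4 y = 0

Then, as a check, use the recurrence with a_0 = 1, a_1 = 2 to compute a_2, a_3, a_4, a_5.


Substitute y = sum_n a_n x^n.
y''(x) has coefficient (n+2)(n+1) a_{n+2} at x^n;
-2 x y'(x) has coefficient -2 n a_n at x^n (shift);
4 y(x) has coefficient 4 a_n at x^n.
Matching x^n: (n+2)(n+1) a_{n+2} + (-2n + 4) a_n = 0.
Thus a_{n+2} = (2n - 4) / ((n+1)(n+2)) * a_n.

Check with a_0 = 1, a_1 = 2 (apply the recurrence for n = 0, 1, 2, 3): a_0 = 1, a_1 = 2, a_2 = -2, a_3 = -2/3, a_4 = 0, a_5 = -1/15.

a_(n+2) = (2n - 4) / ((n+1)(n+2)) * a_n; check: a_0 = 1, a_1 = 2, a_2 = -2, a_3 = -2/3, a_4 = 0, a_5 = -1/15


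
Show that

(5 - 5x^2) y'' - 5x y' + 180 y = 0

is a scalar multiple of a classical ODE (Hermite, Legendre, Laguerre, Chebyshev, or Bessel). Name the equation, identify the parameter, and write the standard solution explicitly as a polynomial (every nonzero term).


All three coefficients share the factor 5; dividing through by 5 gives  (1 - x^2) y'' - x y' + 36 y = 0.
This matches the Chebyshev equation (1 - x^2) y'' - x y' + n^2 y = 0 (note the -x y' term, not -2x y') with n^2 = 36, so n = 6; the polynomial solution is T_6(x).
With y = sum_k a_k x^k, matching x^k gives (k+2)(k+1) a_{k+2} = (k^2 - n^2) a_k = (k - 6)(k + 6) a_k. The right side vanishes at k = 6, so the series with the parity of 6 terminates at degree 6.
Standard normalization: leading coefficient of T_n is 2^(n-1), so a_6 = 2^5 = 32. Work downward with a_k = (k+1)(k+2) a_{k+2} / ((k - 6)(k + 6)):
  a_4 = (5)(6)(32) / ((4 - 6)(4 + 6)) = 960/(-20) = -48
  a_2 = (3)(4)(-48) / ((2 - 6)(2 + 6)) = -576/(-32) = 18
  a_0 = (1)(2)(18) / ((0 - 6)(0 + 6)) = 36/(-36) = -1
Hence T_6(x) = 32 x^6 - 48 x^4 + 18 x^2 - 1.

T_6(x); series = 32 x^6 - 48 x^4 + 18 x^2 - 1


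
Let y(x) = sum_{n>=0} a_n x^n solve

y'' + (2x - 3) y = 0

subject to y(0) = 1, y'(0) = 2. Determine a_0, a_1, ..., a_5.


Ansatz: y(x) = sum_{n>=0} a_n x^n, so y'(x) = sum_{n>=1} n a_n x^(n-1) and y''(x) = sum_{n>=2} n(n-1) a_n x^(n-2).
Substitute into P(x) y'' + Q(x) y' + R(x) y = 0 with P(x) = 1, Q(x) = 0, R(x) = 2x - 3, and match powers of x.
Initial conditions: a_0 = 1, a_1 = 2.
Setting the coefficient of each power of x to zero and solving order by order (substituting the coefficients already found):
  x^0: 2 a_2 - 3 a_0 = 0  ->  2 a_2 = 3 a_0 = 3  ->  a_2 = 3/2
  x^1: 6 a_3 - 3 a_1 + 2 a_0 = 0  ->  6 a_3 = 3 a_1 - 2 a_0 = 4  ->  a_3 = 2/3
  x^2: 12 a_4 - 3 a_2 + 2 a_1 = 0  ->  12 a_4 = 3 a_2 - 2 a_1 = 1/2  ->  a_4 = 1/24
  x^3: 20 a_5 - 3 a_3 + 2 a_2 = 0  ->  20 a_5 = 3 a_3 - 2 a_2 = -1  ->  a_5 = -1/20
Truncated series: y(x) = 1 + 2 x + (3/2) x^2 + (2/3) x^3 + (1/24) x^4 - (1/20) x^5 + O(x^6).

a_0 = 1; a_1 = 2; a_2 = 3/2; a_3 = 2/3; a_4 = 1/24; a_5 = -1/20


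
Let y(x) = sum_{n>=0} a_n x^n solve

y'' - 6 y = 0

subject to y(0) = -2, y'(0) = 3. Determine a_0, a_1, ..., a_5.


Ansatz: y(x) = sum_{n>=0} a_n x^n, so y'(x) = sum_{n>=1} n a_n x^(n-1) and y''(x) = sum_{n>=2} n(n-1) a_n x^(n-2).
Substitute into P(x) y'' + Q(x) y' + R(x) y = 0 with P(x) = 1, Q(x) = 0, R(x) = -6, and match powers of x.
Initial conditions: a_0 = -2, a_1 = 3.
Setting the coefficient of each power of x to zero and solving order by order (substituting the coefficients already found):
  x^0: 2 a_2 - 6 a_0 = 0  ->  2 a_2 = 6 a_0 = -12  ->  a_2 = -6
  x^1: 6 a_3 - 6 a_1 = 0  ->  6 a_3 = 6 a_1 = 18  ->  a_3 = 3
  x^2: 12 a_4 - 6 a_2 = 0  ->  12 a_4 = 6 a_2 = -36  ->  a_4 = -3
  x^3: 20 a_5 - 6 a_3 = 0  ->  20 a_5 = 6 a_3 = 18  ->  a_5 = 9/10
Truncated series: y(x) = -2 + 3 x - 6 x^2 + 3 x^3 - 3 x^4 + (9/10) x^5 + O(x^6).

a_0 = -2; a_1 = 3; a_2 = -6; a_3 = 3; a_4 = -3; a_5 = 9/10


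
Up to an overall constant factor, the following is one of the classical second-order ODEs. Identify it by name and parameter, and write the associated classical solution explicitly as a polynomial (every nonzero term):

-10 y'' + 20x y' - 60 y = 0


All three coefficients share the factor -10; dividing through by -10 gives  y'' - 2x y' + 6 y = 0.
This matches the Hermite equation y'' - 2x y' + 2n y = 0 with 2n = 6, so n = 3; the polynomial solution is H_3(x).
With y = sum_k a_k x^k, matching x^k gives (k+2)(k+1) a_{k+2} = 2(k - n) a_k = 2(k - 3) a_k. The right side vanishes at k = 3, so the series with the parity of 3 terminates at degree 3.
Standard normalization: leading coefficient of H_n is 2^n, so a_3 = 2^3 = 8. Work downward with a_k = (k+1)(k+2) a_{k+2} / (2(k - n)):
  a_1 = (2)(3)(8) / (2(1 - 3)) = 48/(-4) = -12
Hence H_3(x) = 8 x^3 - 12 x.

H_3(x); series = 8 x^3 - 12 x


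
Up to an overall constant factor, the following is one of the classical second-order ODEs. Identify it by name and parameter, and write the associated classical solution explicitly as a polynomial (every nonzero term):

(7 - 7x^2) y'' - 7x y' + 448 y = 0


All three coefficients share the factor 7; dividing through by 7 gives  (1 - x^2) y'' - x y' + 64 y = 0.
This matches the Chebyshev equation (1 - x^2) y'' - x y' + n^2 y = 0 (note the -x y' term, not -2x y') with n^2 = 64, so n = 8; the polynomial solution is T_8(x).
With y = sum_k a_k x^k, matching x^k gives (k+2)(k+1) a_{k+2} = (k^2 - n^2) a_k = (k - 8)(k + 8) a_k. The right side vanishes at k = 8, so the series with the parity of 8 terminates at degree 8.
Standard normalization: leading coefficient of T_n is 2^(n-1), so a_8 = 2^7 = 128. Work downward with a_k = (k+1)(k+2) a_{k+2} / ((k - 8)(k + 8)):
  a_6 = (7)(8)(128) / ((6 - 8)(6 + 8)) = 7168/(-28) = -256
  a_4 = (5)(6)(-256) / ((4 - 8)(4 + 8)) = -7680/(-48) = 160
  a_2 = (3)(4)(160) / ((2 - 8)(2 + 8)) = 1920/(-60) = -32
  a_0 = (1)(2)(-32) / ((0 - 8)(0 + 8)) = -64/(-64) = 1
Hence T_8(x) = 128 x^8 - 256 x^6 + 160 x^4 - 32 x^2 + 1.

T_8(x); series = 128 x^8 - 256 x^6 + 160 x^4 - 32 x^2 + 1


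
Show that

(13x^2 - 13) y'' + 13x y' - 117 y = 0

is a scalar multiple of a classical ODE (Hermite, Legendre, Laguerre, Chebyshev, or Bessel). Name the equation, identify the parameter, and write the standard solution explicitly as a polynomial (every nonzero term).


All three coefficients share the factor -13; dividing through by -13 gives  (1 - x^2) y'' - x y' + 9 y = 0.
This matches the Chebyshev equation (1 - x^2) y'' - x y' + n^2 y = 0 (note the -x y' term, not -2x y') with n^2 = 9, so n = 3; the polynomial solution is T_3(x).
With y = sum_k a_k x^k, matching x^k gives (k+2)(k+1) a_{k+2} = (k^2 - n^2) a_k = (k - 3)(k + 3) a_k. The right side vanishes at k = 3, so the series with the parity of 3 terminates at degree 3.
Standard normalization: leading coefficient of T_n is 2^(n-1), so a_3 = 2^2 = 4. Work downward with a_k = (k+1)(k+2) a_{k+2} / ((k - 3)(k + 3)):
  a_1 = (2)(3)(4) / ((1 - 3)(1 + 3)) = 24/(-8) = -3
Hence T_3(x) = 4 x^3 - 3 x.

T_3(x); series = 4 x^3 - 3 x


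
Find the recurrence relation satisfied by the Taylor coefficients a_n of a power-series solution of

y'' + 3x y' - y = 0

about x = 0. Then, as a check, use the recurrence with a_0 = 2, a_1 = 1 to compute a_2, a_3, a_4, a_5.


Substitute y = sum_n a_n x^n.
y''(x) has coefficient (n+2)(n+1) a_{n+2} at x^n;
3 x y'(x) has coefficient 3 n a_n at x^n (shift);
-y(x) has coefficient -1 a_n at x^n.
Matching x^n: (n+2)(n+1) a_{n+2} + (3n - 1) a_n = 0.
Thus a_{n+2} = (-3n + 1) / ((n+1)(n+2)) * a_n.

Check with a_0 = 2, a_1 = 1 (apply the recurrence for n = 0, 1, 2, 3): a_0 = 2, a_1 = 1, a_2 = 1, a_3 = -1/3, a_4 = -5/12, a_5 = 2/15.

a_(n+2) = (-3n + 1) / ((n+1)(n+2)) * a_n; check: a_0 = 2, a_1 = 1, a_2 = 1, a_3 = -1/3, a_4 = -5/12, a_5 = 2/15


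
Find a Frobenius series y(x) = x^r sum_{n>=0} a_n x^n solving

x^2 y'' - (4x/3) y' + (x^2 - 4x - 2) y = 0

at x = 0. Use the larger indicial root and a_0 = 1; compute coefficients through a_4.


Write in Frobenius form y'' + (p(x)/x) y' + (q(x)/x^2) y = 0:
  p(x) = -4/3,  q(x) = x^2 - 4x - 2.
Indicial equation: r(r-1) + (-4/3) r + (-2) = 0 -> roots r_1 = 3, r_2 = -2/3.
Take r = r_1 = 3. Let y(x) = x^r sum_{n>=0} a_n x^n with a_0 = 1.
Substitute y = x^r sum a_n x^n and match x^{r+n}. The recurrence is
  D(n) a_n - 4 a_{n-1} + 1 a_{n-2} = 0,  where D(n) = (r+n)(r+n-1) + (-4/3)(r+n) + (-2).
  a_n = [4 a_{n-1} - 1 a_{n-2}] / D(n).
Since the indicial polynomial factors as (r - r_1)(r - r_2), D(n) = (r_1 + n - r_1)(r_1 + n - r_2) = n(n + 11/3).
Evaluating step by step (a_0 = 1):
  n = 1: D(1) = 1(1 + 11/3) = 14/3; numerator = 4(1) = 4; a_1 = (4)/(14/3) = 6/7
  n = 2: D(2) = 2(2 + 11/3) = 34/3; numerator = 4(6/7) - 1(1) = 17/7; a_2 = (17/7)/(34/3) = 3/14
  n = 3: D(3) = 3(3 + 11/3) = 20; numerator = 4(3/14) - 1(6/7) = 0; a_3 = (0)/(20) = 0
  n = 4: D(4) = 4(4 + 11/3) = 92/3; numerator = 4(0) - 1(3/14) = -3/14; a_4 = (-3/14)/(92/3) = -9/1288

r = 3; a_0 = 1; a_1 = 6/7; a_2 = 3/14; a_3 = 0; a_4 = -9/1288


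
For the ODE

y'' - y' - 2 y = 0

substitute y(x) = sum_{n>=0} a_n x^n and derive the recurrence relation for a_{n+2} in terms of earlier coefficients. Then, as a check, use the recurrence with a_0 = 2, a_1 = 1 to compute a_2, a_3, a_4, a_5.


Substitute y = sum_n a_n x^n.
y''(x) has coefficient (n+2)(n+1) a_{n+2} at x^n;
-y'(x) has coefficient -(n+1) a_{n+1} at x^n;
-2 y(x) has coefficient -2 a_n at x^n.
Matching x^n: (n+2)(n+1) a_{n+2} - (n+1) a_{n+1} - 2 a_n = 0.
Thus a_{n+2} = [(n+1) a_{n+1} + 2 a_n] / ((n+1)(n+2)).

Check with a_0 = 2, a_1 = 1 (apply the recurrence for n = 0, 1, 2, 3): a_0 = 2, a_1 = 1, a_2 = 5/2, a_3 = 7/6, a_4 = 17/24, a_5 = 31/120.

a_(n+2) = [(n+1) a_(n+1) + 2 a_n] / ((n+1)(n+2)); check: a_0 = 2, a_1 = 1, a_2 = 5/2, a_3 = 7/6, a_4 = 17/24, a_5 = 31/120


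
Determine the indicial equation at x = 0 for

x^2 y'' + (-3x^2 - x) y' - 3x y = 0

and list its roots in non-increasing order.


Divide by x^2 to reach normal form y'' + P_1(x) y' + P_2(x) y = 0 with P_1(x) = -3 - 1/x and P_2(x) = -3/x.
x = 0 is a singular point because the y'-coefficient -3 - 1/x has a pole at x = 0 and the y-coefficient -3/x has a pole at x = 0.
It is a regular singular point because x P_1(x) = p(x) = -3x - 1 and x^2 P_2(x) = q(x) = -3x are polynomials, hence analytic at x = 0.
p(0) = -1,  q(0) = 0.
Indicial equation: r(r-1) + p(0) r + q(0) = 0, i.e. r^2 + (p(0) - 1) r + q(0) = 0, i.e. r^2 - 2 r = 0.
Discriminant: (-2)^2 - 4(0) = 4, so r = (2 ± 2)/2.
Solving: r_1 = 2, r_2 = 0.

indicial: r^2 - 2 r = 0; roots r_1 = 2, r_2 = 0


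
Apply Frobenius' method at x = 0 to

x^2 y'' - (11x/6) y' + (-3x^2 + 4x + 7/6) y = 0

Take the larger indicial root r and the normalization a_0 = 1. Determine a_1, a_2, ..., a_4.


Write in Frobenius form y'' + (p(x)/x) y' + (q(x)/x^2) y = 0:
  p(x) = -11/6,  q(x) = -3x^2 + 4x + 7/6.
Indicial equation: r(r-1) + (-11/6) r + (7/6) = 0 -> roots r_1 = 7/3, r_2 = 1/2.
Take r = r_1 = 7/3. Let y(x) = x^r sum_{n>=0} a_n x^n with a_0 = 1.
Substitute y = x^r sum a_n x^n and match x^{r+n}. The recurrence is
  D(n) a_n + 4 a_{n-1} - 3 a_{n-2} = 0,  where D(n) = (r+n)(r+n-1) + (-11/6)(r+n) + (7/6).
  a_n = [-4 a_{n-1} + 3 a_{n-2}] / D(n).
Since the indicial polynomial factors as (r - r_1)(r - r_2), D(n) = (r_1 + n - r_1)(r_1 + n - r_2) = n(n + 11/6).
Evaluating step by step (a_0 = 1):
  n = 1: D(1) = 1(1 + 11/6) = 17/6; numerator = -4(1) = -4; a_1 = (-4)/(17/6) = -24/17
  n = 2: D(2) = 2(2 + 11/6) = 23/3; numerator = -4(-24/17) + 3(1) = 147/17; a_2 = (147/17)/(23/3) = 441/391
  n = 3: D(3) = 3(3 + 11/6) = 29/2; numerator = -4(441/391) + 3(-24/17) = -3420/391; a_3 = (-3420/391)/(29/2) = -6840/11339
  n = 4: D(4) = 4(4 + 11/6) = 70/3; numerator = -4(-6840/11339) + 3(441/391) = 65727/11339; a_4 = (65727/11339)/(70/3) = 197181/793730

r = 7/3; a_0 = 1; a_1 = -24/17; a_2 = 441/391; a_3 = -6840/11339; a_4 = 197181/793730


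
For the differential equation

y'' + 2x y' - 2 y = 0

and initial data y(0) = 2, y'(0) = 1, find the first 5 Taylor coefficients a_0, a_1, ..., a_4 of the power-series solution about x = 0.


Ansatz: y(x) = sum_{n>=0} a_n x^n, so y'(x) = sum_{n>=1} n a_n x^(n-1) and y''(x) = sum_{n>=2} n(n-1) a_n x^(n-2).
Substitute into P(x) y'' + Q(x) y' + R(x) y = 0 with P(x) = 1, Q(x) = 2x, R(x) = -2, and match powers of x.
Initial conditions: a_0 = 2, a_1 = 1.
Setting the coefficient of each power of x to zero and solving order by order (substituting the coefficients already found):
  x^0: 2 a_2 - 2 a_0 = 0  ->  2 a_2 = 2 a_0 = 4  ->  a_2 = 2
  x^1: 6 a_3 = 0  ->  a_3 = 0
  x^2: 12 a_4 + 2 a_2 = 0  ->  12 a_4 = -2 a_2 = -4  ->  a_4 = -1/3
Truncated series: y(x) = 2 + x + 2 x^2 - (1/3) x^4 + O(x^5).

a_0 = 2; a_1 = 1; a_2 = 2; a_3 = 0; a_4 = -1/3


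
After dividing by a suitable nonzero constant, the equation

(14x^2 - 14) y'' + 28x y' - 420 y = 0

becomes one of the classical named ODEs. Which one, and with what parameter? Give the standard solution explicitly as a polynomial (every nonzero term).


All three coefficients share the factor -14; dividing through by -14 gives  (1 - x^2) y'' - 2x y' + 30 y = 0.
This matches the Legendre equation (1 - x^2) y'' - 2x y' + n(n+1) y = 0 (note the -2x y' term) with n(n+1) = 30, so n = 5; the polynomial solution is P_5(x).
With y = sum_k a_k x^k, matching x^k gives (k+2)(k+1) a_{k+2} = [k(k+1) - n(n+1)] a_k = (k - 5)(k + 6) a_k. The right side vanishes at k = 5, so the series with the parity of 5 terminates at degree 5.
Standard normalization (P_n(1) = 1): leading coefficient (2n)!/(2^n (n!)^2) = 3628800/(32*14400) = 63/8, so a_5 = 63/8. Work downward with a_k = (k+1)(k+2) a_{k+2} / ((k - 5)(k + 6)):
  a_3 = (4)(5)(63/8) / ((3 - 5)(3 + 6)) = (315/2)/(-18) = -35/4
  a_1 = (2)(3)(-35/4) / ((1 - 5)(1 + 6)) = (-105/2)/(-28) = 15/8
Hence P_5(x) = 63 x^5/8 - 35 x^3/4 + 15 x/8.

P_5(x); series = 63 x^5/8 - 35 x^3/4 + 15 x/8


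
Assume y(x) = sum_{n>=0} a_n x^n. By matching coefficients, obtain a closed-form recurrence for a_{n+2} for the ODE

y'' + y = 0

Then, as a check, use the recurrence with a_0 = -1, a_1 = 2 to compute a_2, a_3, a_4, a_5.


Substitute y = sum_n a_n x^n into y'' + (const) y = 0.
y''(x) = sum_{n>=0} (n+2)(n+1) a_{n+2} x^n.
The ODE becomes sum_n [(n+2)(n+1) a_{n+2} + 1 a_n] x^n = 0.
Setting each coefficient to zero gives the recurrence:
  (n+2)(n+1) a_{n+2} + 1 a_n = 0,
  a_{n+2} = -1 / ((n+1)(n+2)) a_n.

Check with a_0 = -1, a_1 = 2 (apply the recurrence for n = 0, 1, 2, 3): a_0 = -1, a_1 = 2, a_2 = 1/2, a_3 = -1/3, a_4 = -1/24, a_5 = 1/60.

a_{n+2} = -1/((n+1)(n+2)) * a_n; check: a_0 = -1, a_1 = 2, a_2 = 1/2, a_3 = -1/3, a_4 = -1/24, a_5 = 1/60


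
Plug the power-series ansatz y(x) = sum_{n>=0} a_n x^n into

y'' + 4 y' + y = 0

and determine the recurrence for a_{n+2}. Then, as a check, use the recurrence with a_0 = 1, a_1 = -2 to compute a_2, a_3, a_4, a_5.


Substitute y = sum_n a_n x^n.
y''(x) has coefficient (n+2)(n+1) a_{n+2} at x^n;
4 y'(x) has coefficient 4 (n+1) a_{n+1} at x^n;
y(x) has coefficient 1 a_n at x^n.
Matching x^n: (n+2)(n+1) a_{n+2} + 4 (n+1) a_{n+1} + 1 a_n = 0.
Thus a_{n+2} = [-4 (n+1) a_{n+1} - 1 a_n] / ((n+1)(n+2)).

Check with a_0 = 1, a_1 = -2 (apply the recurrence for n = 0, 1, 2, 3): a_0 = 1, a_1 = -2, a_2 = 7/2, a_3 = -13/3, a_4 = 97/24, a_5 = -181/60.

a_(n+2) = [-4 (n+1) a_(n+1) - 1 a_n] / ((n+1)(n+2)); check: a_0 = 1, a_1 = -2, a_2 = 7/2, a_3 = -13/3, a_4 = 97/24, a_5 = -181/60


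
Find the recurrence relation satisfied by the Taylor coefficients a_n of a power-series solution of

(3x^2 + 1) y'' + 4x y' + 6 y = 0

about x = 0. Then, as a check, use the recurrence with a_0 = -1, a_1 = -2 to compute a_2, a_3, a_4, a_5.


Substitute y = sum_n a_n x^n.
(1 + 3 x^2) y'' contributes (n+2)(n+1) a_{n+2} + 3 n(n-1) a_n at x^n.
4 x y'(x) contributes 4 n a_n at x^n.
6 y(x) contributes 6 a_n at x^n.
Matching x^n: (n+2)(n+1) a_{n+2} + (3 n(n-1) + 4 n + 6) a_n = 0.
Thus a_{n+2} = (-3 n(n-1) - 4 n - 6) / ((n+1)(n+2)) * a_n.

Check with a_0 = -1, a_1 = -2 (apply the recurrence for n = 0, 1, 2, 3): a_0 = -1, a_1 = -2, a_2 = 3, a_3 = 10/3, a_4 = -5, a_5 = -6.

a_(n+2) = (-3 n(n-1) - 4 n - 6) / ((n+1)(n+2)) * a_n; check: a_0 = -1, a_1 = -2, a_2 = 3, a_3 = 10/3, a_4 = -5, a_5 = -6


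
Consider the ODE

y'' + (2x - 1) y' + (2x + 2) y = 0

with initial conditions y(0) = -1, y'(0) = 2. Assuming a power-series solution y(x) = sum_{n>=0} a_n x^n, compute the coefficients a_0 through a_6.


Ansatz: y(x) = sum_{n>=0} a_n x^n, so y'(x) = sum_{n>=1} n a_n x^(n-1) and y''(x) = sum_{n>=2} n(n-1) a_n x^(n-2).
Substitute into P(x) y'' + Q(x) y' + R(x) y = 0 with P(x) = 1, Q(x) = 2x - 1, R(x) = 2x + 2, and match powers of x.
Initial conditions: a_0 = -1, a_1 = 2.
Setting the coefficient of each power of x to zero and solving order by order (substituting the coefficients already found):
  x^0: 2 a_2 - a_1 + 2 a_0 = 0  ->  2 a_2 = a_1 - 2 a_0 = 4  ->  a_2 = 2
  x^1: 6 a_3 - 2 a_2 + 4 a_1 + 2 a_0 = 0  ->  6 a_3 = 2 a_2 - 4 a_1 - 2 a_0 = -2  ->  a_3 = -1/3
  x^2: 12 a_4 - 3 a_3 + 6 a_2 + 2 a_1 = 0  ->  12 a_4 = 3 a_3 - 6 a_2 - 2 a_1 = -17  ->  a_4 = -17/12
  x^3: 20 a_5 - 4 a_4 + 8 a_3 + 2 a_2 = 0  ->  20 a_5 = 4 a_4 - 8 a_3 - 2 a_2 = -7  ->  a_5 = -7/20
  x^4: 30 a_6 - 5 a_5 + 10 a_4 + 2 a_3 = 0  ->  30 a_6 = 5 a_5 - 10 a_4 - 2 a_3 = 157/12  ->  a_6 = 157/360
Truncated series: y(x) = -1 + 2 x + 2 x^2 - (1/3) x^3 - (17/12) x^4 - (7/20) x^5 + (157/360) x^6 + O(x^7).

a_0 = -1; a_1 = 2; a_2 = 2; a_3 = -1/3; a_4 = -17/12; a_5 = -7/20; a_6 = 157/360
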